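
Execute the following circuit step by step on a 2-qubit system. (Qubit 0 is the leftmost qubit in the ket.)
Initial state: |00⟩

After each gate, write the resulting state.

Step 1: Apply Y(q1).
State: i|01⟩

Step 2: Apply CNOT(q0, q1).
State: i|01⟩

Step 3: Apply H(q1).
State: (1/√2)i|00⟩ - (1/√2)i|01⟩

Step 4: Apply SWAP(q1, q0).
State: (1/√2)i|00⟩ - (1/√2)i|10⟩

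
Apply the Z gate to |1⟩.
-|1⟩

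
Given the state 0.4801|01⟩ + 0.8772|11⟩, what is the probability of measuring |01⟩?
0.2305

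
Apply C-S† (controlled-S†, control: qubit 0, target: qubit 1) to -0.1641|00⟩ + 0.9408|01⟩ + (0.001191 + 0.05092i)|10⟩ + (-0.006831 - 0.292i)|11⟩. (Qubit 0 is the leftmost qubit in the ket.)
-0.1641|00⟩ + 0.9408|01⟩ + (0.001191 + 0.05092i)|10⟩ + (-0.292 + 0.006831i)|11⟩

C-S† leaves the control-|0⟩ kets |00⟩, |01⟩ unchanged and applies S† to qubit 1 on the control-|1⟩ pair (|10⟩, |11⟩).
S† = [[1, 0], [0, -i]].
With a = amp(|10⟩) = (0.001191 + 0.05092i) and b = amp(|11⟩) = (-0.006831 - 0.292i):
new amp(|10⟩) = (1)·a = (0.001191 + 0.05092i)
new amp(|11⟩) = (-i)·b = (-0.292 + 0.006831i)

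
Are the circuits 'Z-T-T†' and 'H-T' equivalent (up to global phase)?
No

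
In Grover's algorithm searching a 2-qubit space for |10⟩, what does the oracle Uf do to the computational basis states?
Uf|x⟩ = -|x⟩ if x = 10, else |x⟩ (phase flip on target)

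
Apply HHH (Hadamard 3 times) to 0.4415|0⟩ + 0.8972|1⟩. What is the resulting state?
0.9466|0⟩ - 0.3222|1⟩

H² = I, so H^3 = H: a single Hadamard. With (a, b) = (0.4415, 0.8972), H gives ((a + b)/√2, (a − b)/√2) = (0.9466, -0.3222).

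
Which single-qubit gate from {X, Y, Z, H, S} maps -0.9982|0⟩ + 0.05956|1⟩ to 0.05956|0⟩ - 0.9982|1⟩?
X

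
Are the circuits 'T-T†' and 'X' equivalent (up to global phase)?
No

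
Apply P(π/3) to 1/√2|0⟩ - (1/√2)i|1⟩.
1/√2|0⟩ + (0.6124 - (1/√8)i)|1⟩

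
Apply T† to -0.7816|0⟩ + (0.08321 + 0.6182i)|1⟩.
-0.7816|0⟩ + (0.496 + 0.3783i)|1⟩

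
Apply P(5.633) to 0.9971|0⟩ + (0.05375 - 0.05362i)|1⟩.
0.9971|0⟩ + (0.01033 - 0.07522i)|1⟩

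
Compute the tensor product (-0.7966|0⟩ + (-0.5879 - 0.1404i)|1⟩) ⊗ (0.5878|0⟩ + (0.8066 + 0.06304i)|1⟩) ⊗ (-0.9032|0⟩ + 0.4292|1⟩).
0.4229|000⟩ - 0.201|001⟩ + (0.5803 + 0.04536i)|010⟩ + (-0.2758 - 0.02155i)|011⟩ + (0.3121 + 0.07454i)|100⟩ + (-0.1483 - 0.03542i)|101⟩ + (0.4203 + 0.1358i)|110⟩ + (-0.1997 - 0.06451i)|111⟩

amp(|b₁b₂…⟩) = product of the factor amplitudes for bits b₁, b₂, …; only kets whose every factor amplitude is nonzero survive.
|000⟩: (-0.7966)(0.5878)(-0.9032) = 0.4229
|001⟩: (-0.7966)(0.5878)(0.4292) = -0.201
|010⟩: (-0.7966)(0.8066 + 0.06304i)(-0.9032) = (0.5803 + 0.04536i)
|011⟩: (-0.7966)(0.8066 + 0.06304i)(0.4292) = (-0.2758 - 0.02155i)
|100⟩: (-0.5879 - 0.1404i)(0.5878)(-0.9032) = (0.3121 + 0.07454i)
|101⟩: (-0.5879 - 0.1404i)(0.5878)(0.4292) = (-0.1483 - 0.03542i)
|110⟩: (-0.5879 - 0.1404i)(0.8066 + 0.06304i)(-0.9032) = (0.4203 + 0.1358i)
|111⟩: (-0.5879 - 0.1404i)(0.8066 + 0.06304i)(0.4292) = (-0.1997 - 0.06451i)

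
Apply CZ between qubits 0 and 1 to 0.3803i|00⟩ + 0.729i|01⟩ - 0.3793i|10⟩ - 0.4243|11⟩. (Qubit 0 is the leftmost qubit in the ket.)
0.3803i|00⟩ + 0.729i|01⟩ - 0.3793i|10⟩ + 0.4243|11⟩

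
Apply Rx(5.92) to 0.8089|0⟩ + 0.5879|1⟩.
(-0.7956 - 0.1062i)|0⟩ + (-0.5782 - 0.1461i)|1⟩

Rx(5.92) = [[cos(θ/2), −i·sin(θ/2)], [−i·sin(θ/2), cos(θ/2)]]; θ = 5.92, cos(θ/2) ≈ -0.983557, sin(θ/2) ≈ 0.180596.
With a = amp(|0⟩) = 0.8089 and b = amp(|1⟩) = 0.5879:
new amp(|0⟩) = (-0.983557)·a + (-0.180596i)·b = (-0.7956 - 0.1062i)
new amp(|1⟩) = (-0.180596i)·a + (-0.983557)·b = (-0.5782 - 0.1461i)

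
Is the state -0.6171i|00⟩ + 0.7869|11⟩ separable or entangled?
Entangled

Writing the state as a|00⟩ + b|01⟩ + c|10⟩ + d|11⟩, it is a product state iff ad − bc = 0.
Here (a, b, c, d) = (-0.6171i, 0, 0, 0.7869): ad − bc = (-0.6171i)(0.7869) − (0)(0) = -0.4856i ≠ 0, so the state is entangled.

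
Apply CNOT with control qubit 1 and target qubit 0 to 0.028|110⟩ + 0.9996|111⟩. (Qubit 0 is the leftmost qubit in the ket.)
0.028|010⟩ + 0.9996|011⟩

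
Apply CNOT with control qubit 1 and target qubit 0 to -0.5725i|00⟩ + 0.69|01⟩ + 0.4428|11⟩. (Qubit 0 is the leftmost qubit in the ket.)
-0.5725i|00⟩ + 0.4428|01⟩ + 0.69|11⟩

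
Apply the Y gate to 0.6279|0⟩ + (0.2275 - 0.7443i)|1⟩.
(-0.7443 - 0.2275i)|0⟩ + 0.6279i|1⟩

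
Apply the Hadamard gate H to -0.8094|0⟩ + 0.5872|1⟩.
-0.1571|0⟩ - 0.9875|1⟩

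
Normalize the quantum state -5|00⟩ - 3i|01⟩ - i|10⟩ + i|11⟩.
-0.8333|00⟩ - (1/2)i|01⟩ - 0.1667i|10⟩ + 0.1667i|11⟩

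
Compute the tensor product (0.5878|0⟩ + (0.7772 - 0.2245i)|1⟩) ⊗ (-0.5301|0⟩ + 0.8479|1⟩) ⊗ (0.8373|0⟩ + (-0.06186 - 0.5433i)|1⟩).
-0.2609|000⟩ + (0.01928 + 0.1693i)|001⟩ + 0.4173|010⟩ + (-0.03083 - 0.2708i)|011⟩ + (-0.345 + 0.09964i)|100⟩ + (0.09014 + 0.2165i)|101⟩ + (0.5518 - 0.1594i)|110⟩ + (-0.1442 - 0.3463i)|111⟩

amp(|b₁b₂…⟩) = product of the factor amplitudes for bits b₁, b₂, …; only kets whose every factor amplitude is nonzero survive.
|000⟩: (0.5878)(-0.5301)(0.8373) = -0.2609
|001⟩: (0.5878)(-0.5301)(-0.06186 - 0.5433i) = (0.01928 + 0.1693i)
|010⟩: (0.5878)(0.8479)(0.8373) = 0.4173
|011⟩: (0.5878)(0.8479)(-0.06186 - 0.5433i) = (-0.03083 - 0.2708i)
|100⟩: (0.7772 - 0.2245i)(-0.5301)(0.8373) = (-0.345 + 0.09964i)
|101⟩: (0.7772 - 0.2245i)(-0.5301)(-0.06186 - 0.5433i) = (0.09014 + 0.2165i)
|110⟩: (0.7772 - 0.2245i)(0.8479)(0.8373) = (0.5518 - 0.1594i)
|111⟩: (0.7772 - 0.2245i)(0.8479)(-0.06186 - 0.5433i) = (-0.1442 - 0.3463i)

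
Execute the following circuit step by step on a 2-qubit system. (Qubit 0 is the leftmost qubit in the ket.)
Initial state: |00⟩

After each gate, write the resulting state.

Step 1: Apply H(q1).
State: 1/√2|00⟩ + 1/√2|01⟩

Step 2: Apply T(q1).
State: 1/√2|00⟩ + (1/2 + (1/2)i)|01⟩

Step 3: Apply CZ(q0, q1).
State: 1/√2|00⟩ + (1/2 + (1/2)i)|01⟩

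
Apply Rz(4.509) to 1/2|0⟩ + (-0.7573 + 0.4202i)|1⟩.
(-0.3158 - 0.3876i)|0⟩ + (0.1526 - 0.8525i)|1⟩

Rz(4.509) = [[e^(−iθ/2), 0], [0, e^(iθ/2)]] with e^(±iθ/2) = cos(θ/2) ± i·sin(θ/2); θ = 4.509, cos(θ/2) ≈ -0.631669, sin(θ/2) ≈ 0.775239.
With a = amp(|0⟩) = 1/2 and b = amp(|1⟩) = (-0.7573 + 0.4202i):
new amp(|0⟩) = (-0.631669 - 0.775239i)·a = (-0.3158 - 0.3876i)
new amp(|1⟩) = (-0.631669 + 0.775239i)·b = (0.1526 - 0.8525i)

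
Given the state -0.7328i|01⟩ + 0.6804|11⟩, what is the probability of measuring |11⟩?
0.4629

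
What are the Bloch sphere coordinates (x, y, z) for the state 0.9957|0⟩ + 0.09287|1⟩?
(0.1849, 0, 0.9828)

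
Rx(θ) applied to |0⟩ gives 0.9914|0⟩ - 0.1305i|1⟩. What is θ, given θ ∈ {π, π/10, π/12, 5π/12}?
π/12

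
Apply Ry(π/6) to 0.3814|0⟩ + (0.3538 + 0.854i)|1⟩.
(0.2768 - 0.221i)|0⟩ + (0.4405 + 0.8249i)|1⟩

Ry(π/6) = [[cos(θ/2), −sin(θ/2)], [sin(θ/2), cos(θ/2)]]; θ = π/6, cos(θ/2) ≈ 0.965926, sin(θ/2) ≈ 0.258819.
With a = amp(|0⟩) = 0.3814 and b = amp(|1⟩) = (0.3538 + 0.854i):
new amp(|0⟩) = (0.965926)·a + (-0.258819)·b = (0.2768 - 0.221i)
new amp(|1⟩) = (0.258819)·a + (0.965926)·b = (0.4405 + 0.8249i)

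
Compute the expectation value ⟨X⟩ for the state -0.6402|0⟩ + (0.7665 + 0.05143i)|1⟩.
-0.9814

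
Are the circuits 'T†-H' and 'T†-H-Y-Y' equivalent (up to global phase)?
Yes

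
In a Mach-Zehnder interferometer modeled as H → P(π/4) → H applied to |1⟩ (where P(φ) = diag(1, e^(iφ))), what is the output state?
(0.1464 - (1/√8)i)|0⟩ + (0.8536 + (1/√8)i)|1⟩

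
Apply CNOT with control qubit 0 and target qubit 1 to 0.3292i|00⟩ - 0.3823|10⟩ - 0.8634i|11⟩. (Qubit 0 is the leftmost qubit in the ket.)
0.3292i|00⟩ - 0.8634i|10⟩ - 0.3823|11⟩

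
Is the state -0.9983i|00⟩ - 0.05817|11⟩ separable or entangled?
Entangled

Writing the state as a|00⟩ + b|01⟩ + c|10⟩ + d|11⟩, it is a product state iff ad − bc = 0.
Here (a, b, c, d) = (-0.9983i, 0, 0, -0.05817): ad − bc = (-0.9983i)(-0.05817) − (0)(0) = 0.05807i ≠ 0, so the state is entangled.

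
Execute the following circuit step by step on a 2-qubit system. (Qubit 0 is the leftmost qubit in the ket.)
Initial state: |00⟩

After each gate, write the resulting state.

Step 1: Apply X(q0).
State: |10⟩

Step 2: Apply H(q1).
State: 1/√2|10⟩ + 1/√2|11⟩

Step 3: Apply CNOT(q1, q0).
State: 1/√2|01⟩ + 1/√2|10⟩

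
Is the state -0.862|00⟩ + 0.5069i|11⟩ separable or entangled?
Entangled

Writing the state as a|00⟩ + b|01⟩ + c|10⟩ + d|11⟩, it is a product state iff ad − bc = 0.
Here (a, b, c, d) = (-0.862, 0, 0, 0.5069i): ad − bc = (-0.862)(0.5069i) − (0)(0) = -0.4369i ≠ 0, so the state is entangled.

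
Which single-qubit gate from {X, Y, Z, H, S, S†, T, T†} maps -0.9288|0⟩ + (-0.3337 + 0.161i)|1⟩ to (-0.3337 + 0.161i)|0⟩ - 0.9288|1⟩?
X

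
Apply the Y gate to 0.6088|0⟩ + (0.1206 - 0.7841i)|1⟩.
(-0.7841 - 0.1206i)|0⟩ + 0.6088i|1⟩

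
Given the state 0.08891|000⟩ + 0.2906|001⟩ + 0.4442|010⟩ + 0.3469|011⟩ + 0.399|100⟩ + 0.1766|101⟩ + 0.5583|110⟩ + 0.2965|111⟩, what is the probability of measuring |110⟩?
0.3117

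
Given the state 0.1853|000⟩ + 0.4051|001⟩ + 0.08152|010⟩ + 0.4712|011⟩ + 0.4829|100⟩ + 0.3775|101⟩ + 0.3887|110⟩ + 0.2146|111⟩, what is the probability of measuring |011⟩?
0.222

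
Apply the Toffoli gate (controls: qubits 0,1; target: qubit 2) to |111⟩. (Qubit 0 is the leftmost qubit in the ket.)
|110⟩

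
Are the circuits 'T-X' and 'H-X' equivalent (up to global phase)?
No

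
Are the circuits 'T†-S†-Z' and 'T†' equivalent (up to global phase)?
No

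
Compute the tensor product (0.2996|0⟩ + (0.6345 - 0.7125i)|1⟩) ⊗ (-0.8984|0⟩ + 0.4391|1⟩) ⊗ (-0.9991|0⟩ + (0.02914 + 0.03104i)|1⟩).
0.2689|000⟩ + (-0.007843 - 0.008355i)|001⟩ - 0.1314|010⟩ + (0.003833 + 0.004083i)|011⟩ + (0.5695 - 0.6395i)|100⟩ + (-0.03648 + 0.0009589i)|101⟩ + (-0.2784 + 0.3126i)|110⟩ + (0.01783 - 0.0004687i)|111⟩

amp(|b₁b₂…⟩) = product of the factor amplitudes for bits b₁, b₂, …; only kets whose every factor amplitude is nonzero survive.
|000⟩: (0.2996)(-0.8984)(-0.9991) = 0.2689
|001⟩: (0.2996)(-0.8984)(0.02914 + 0.03104i) = (-0.007843 - 0.008355i)
|010⟩: (0.2996)(0.4391)(-0.9991) = -0.1314
|011⟩: (0.2996)(0.4391)(0.02914 + 0.03104i) = (0.003833 + 0.004083i)
|100⟩: (0.6345 - 0.7125i)(-0.8984)(-0.9991) = (0.5695 - 0.6395i)
|101⟩: (0.6345 - 0.7125i)(-0.8984)(0.02914 + 0.03104i) = (-0.03648 + 0.0009589i)
|110⟩: (0.6345 - 0.7125i)(0.4391)(-0.9991) = (-0.2784 + 0.3126i)
|111⟩: (0.6345 - 0.7125i)(0.4391)(0.02914 + 0.03104i) = (0.01783 - 0.0004687i)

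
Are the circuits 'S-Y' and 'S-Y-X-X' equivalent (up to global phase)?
Yes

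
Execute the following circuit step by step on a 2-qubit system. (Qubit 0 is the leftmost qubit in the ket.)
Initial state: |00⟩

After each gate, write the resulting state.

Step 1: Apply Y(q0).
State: i|10⟩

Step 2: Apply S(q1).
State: i|10⟩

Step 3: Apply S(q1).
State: i|10⟩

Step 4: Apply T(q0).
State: (-1/√2 + (1/√2)i)|10⟩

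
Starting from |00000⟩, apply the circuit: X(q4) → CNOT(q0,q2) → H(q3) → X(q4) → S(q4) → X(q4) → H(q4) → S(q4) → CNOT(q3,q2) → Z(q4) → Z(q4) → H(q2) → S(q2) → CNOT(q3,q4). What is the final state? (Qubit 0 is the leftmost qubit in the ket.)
1/√8|00000⟩ - (1/√8)i|00001⟩ - (1/√8)i|00010⟩ + 1/√8|00011⟩ + (1/√8)i|00100⟩ + 1/√8|00101⟩ - 1/√8|00110⟩ - (1/√8)i|00111⟩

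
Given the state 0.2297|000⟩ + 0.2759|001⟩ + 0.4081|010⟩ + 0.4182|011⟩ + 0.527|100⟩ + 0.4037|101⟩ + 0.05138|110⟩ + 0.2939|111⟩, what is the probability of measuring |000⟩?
0.05276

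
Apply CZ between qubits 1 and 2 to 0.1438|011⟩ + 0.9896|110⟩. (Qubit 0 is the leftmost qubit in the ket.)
-0.1438|011⟩ + 0.9896|110⟩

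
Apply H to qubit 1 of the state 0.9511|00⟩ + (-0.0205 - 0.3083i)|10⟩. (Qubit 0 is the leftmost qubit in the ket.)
0.6725|00⟩ + 0.6725|01⟩ + (-0.0145 - 0.218i)|10⟩ + (-0.0145 - 0.218i)|11⟩

H on qubit 1 mixes each pair of kets that differ only in qubit 1: amplitudes (a, b) of (|…0…⟩, |…1…⟩) become ((a + b)/√2, (a − b)/√2). Kets absent from the input have amplitude 0.
(|00⟩, |01⟩): (a, b) = (0.9511, 0) → (0.6725, 0.6725)
(|10⟩, |11⟩): (a, b) = ((-0.0205 - 0.3083i), 0) → ((-0.0145 - 0.218i), (-0.0145 - 0.218i))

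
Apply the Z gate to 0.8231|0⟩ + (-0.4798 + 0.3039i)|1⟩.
0.8231|0⟩ + (0.4798 - 0.3039i)|1⟩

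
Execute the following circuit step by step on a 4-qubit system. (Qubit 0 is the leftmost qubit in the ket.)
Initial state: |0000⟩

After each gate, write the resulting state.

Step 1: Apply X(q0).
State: |1000⟩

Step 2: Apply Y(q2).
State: i|1010⟩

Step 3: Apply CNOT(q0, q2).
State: i|1000⟩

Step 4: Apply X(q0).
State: i|0000⟩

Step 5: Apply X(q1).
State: i|0100⟩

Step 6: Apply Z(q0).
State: i|0100⟩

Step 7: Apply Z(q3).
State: i|0100⟩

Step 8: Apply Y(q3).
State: -|0101⟩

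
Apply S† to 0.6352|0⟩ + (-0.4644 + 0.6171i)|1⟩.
0.6352|0⟩ + (0.6171 + 0.4644i)|1⟩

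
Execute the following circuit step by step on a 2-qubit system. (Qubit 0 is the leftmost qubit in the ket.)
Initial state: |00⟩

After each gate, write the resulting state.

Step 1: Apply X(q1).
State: |01⟩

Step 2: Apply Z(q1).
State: -|01⟩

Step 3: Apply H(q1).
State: -1/√2|00⟩ + 1/√2|01⟩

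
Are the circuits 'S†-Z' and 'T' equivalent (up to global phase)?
No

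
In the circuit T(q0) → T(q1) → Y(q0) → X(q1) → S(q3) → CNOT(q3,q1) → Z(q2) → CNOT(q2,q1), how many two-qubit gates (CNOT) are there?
2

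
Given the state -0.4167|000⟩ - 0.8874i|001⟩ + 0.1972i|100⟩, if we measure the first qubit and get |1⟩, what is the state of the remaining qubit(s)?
i|00⟩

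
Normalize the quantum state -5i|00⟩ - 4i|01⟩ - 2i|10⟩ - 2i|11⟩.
-0.7143i|00⟩ - 0.5714i|01⟩ - 0.2857i|10⟩ - 0.2857i|11⟩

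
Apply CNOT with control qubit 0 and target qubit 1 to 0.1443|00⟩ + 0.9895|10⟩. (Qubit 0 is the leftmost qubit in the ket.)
0.1443|00⟩ + 0.9895|11⟩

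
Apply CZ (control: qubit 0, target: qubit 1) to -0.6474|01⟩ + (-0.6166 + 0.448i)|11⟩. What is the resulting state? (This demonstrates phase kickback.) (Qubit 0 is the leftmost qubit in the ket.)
-0.6474|01⟩ + (0.6166 - 0.448i)|11⟩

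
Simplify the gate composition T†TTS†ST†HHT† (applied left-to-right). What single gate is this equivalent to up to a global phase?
T†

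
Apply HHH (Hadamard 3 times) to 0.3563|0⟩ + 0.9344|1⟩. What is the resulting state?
0.9127|0⟩ - 0.4088|1⟩

H² = I, so H^3 = H: a single Hadamard. With (a, b) = (0.3563, 0.9344), H gives ((a + b)/√2, (a − b)/√2) = (0.9127, -0.4088).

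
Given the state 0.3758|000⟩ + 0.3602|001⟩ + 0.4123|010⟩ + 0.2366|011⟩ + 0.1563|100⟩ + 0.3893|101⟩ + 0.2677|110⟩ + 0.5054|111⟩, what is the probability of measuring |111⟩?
0.2554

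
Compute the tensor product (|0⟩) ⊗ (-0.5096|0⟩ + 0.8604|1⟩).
-0.5096|00⟩ + 0.8604|01⟩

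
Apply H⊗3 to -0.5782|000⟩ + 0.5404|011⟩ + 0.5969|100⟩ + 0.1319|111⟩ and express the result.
0.2443|000⟩ - 0.2311|001⟩ - 0.2311|010⟩ + 0.2443|011⟩ - 0.271|100⟩ - 0.5599|101⟩ - 0.5599|110⟩ - 0.271|111⟩

H⊗3 gives amp(|y⟩) = (1/2√2) Σ_x (−1)^(x·y) amp(|x⟩), where x·y is the number of positions in which both x and y have a 1.
|000⟩: (-0.5782 + 0.5404 + 0.5969 + 0.1319)/(2√2) = 0.2443
|001⟩: (-0.5782 - 0.5404 + 0.5969 - 0.1319)/(2√2) = -0.2311
|010⟩: (-0.5782 - 0.5404 + 0.5969 - 0.1319)/(2√2) = -0.2311
|011⟩: (-0.5782 + 0.5404 + 0.5969 + 0.1319)/(2√2) = 0.2443
|100⟩: (-0.5782 + 0.5404 - 0.5969 - 0.1319)/(2√2) = -0.271
|101⟩: (-0.5782 - 0.5404 - 0.5969 + 0.1319)/(2√2) = -0.5599
|110⟩: (-0.5782 - 0.5404 - 0.5969 + 0.1319)/(2√2) = -0.5599
|111⟩: (-0.5782 + 0.5404 - 0.5969 - 0.1319)/(2√2) = -0.271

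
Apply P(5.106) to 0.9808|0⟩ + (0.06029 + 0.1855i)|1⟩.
0.9808|0⟩ + (0.1944 + 0.01546i)|1⟩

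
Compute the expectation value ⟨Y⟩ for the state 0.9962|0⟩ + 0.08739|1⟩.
0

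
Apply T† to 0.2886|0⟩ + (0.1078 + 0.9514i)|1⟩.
0.2886|0⟩ + (0.749 + 0.5965i)|1⟩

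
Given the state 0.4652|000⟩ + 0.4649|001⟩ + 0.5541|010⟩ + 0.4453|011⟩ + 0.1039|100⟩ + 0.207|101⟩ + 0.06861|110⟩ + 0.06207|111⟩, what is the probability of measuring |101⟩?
0.04285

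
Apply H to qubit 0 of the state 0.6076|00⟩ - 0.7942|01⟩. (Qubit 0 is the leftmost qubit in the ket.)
0.4296|00⟩ - 0.5616|01⟩ + 0.4296|10⟩ - 0.5616|11⟩

H on qubit 0 mixes each pair of kets that differ only in qubit 0: amplitudes (a, b) of (|…0…⟩, |…1…⟩) become ((a + b)/√2, (a − b)/√2). Kets absent from the input have amplitude 0.
(|00⟩, |10⟩): (a, b) = (0.6076, 0) → (0.4296, 0.4296)
(|01⟩, |11⟩): (a, b) = (-0.7942, 0) → (-0.5616, -0.5616)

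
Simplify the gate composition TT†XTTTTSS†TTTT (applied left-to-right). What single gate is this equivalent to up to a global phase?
X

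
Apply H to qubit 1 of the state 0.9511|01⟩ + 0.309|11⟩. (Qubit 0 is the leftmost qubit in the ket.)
0.6725|00⟩ - 0.6725|01⟩ + 0.2185|10⟩ - 0.2185|11⟩

H on qubit 1 mixes each pair of kets that differ only in qubit 1: amplitudes (a, b) of (|…0…⟩, |…1…⟩) become ((a + b)/√2, (a − b)/√2). Kets absent from the input have amplitude 0.
(|00⟩, |01⟩): (a, b) = (0, 0.9511) → (0.6725, -0.6725)
(|10⟩, |11⟩): (a, b) = (0, 0.309) → (0.2185, -0.2185)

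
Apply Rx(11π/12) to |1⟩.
-0.9914i|0⟩ + 0.1305|1⟩

Rx(11π/12) = [[cos(θ/2), −i·sin(θ/2)], [−i·sin(θ/2), cos(θ/2)]]; θ = 11π/12, cos(θ/2) ≈ 0.130526, sin(θ/2) ≈ 0.991445.
With a = amp(|0⟩) = 0 and b = amp(|1⟩) = 1:
new amp(|0⟩) = (0.130526)·a + (-0.991445i)·b = -0.9914i
new amp(|1⟩) = (-0.991445i)·a + (0.130526)·b = 0.1305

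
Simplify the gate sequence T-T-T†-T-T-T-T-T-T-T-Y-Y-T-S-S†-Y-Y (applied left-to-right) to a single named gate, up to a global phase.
T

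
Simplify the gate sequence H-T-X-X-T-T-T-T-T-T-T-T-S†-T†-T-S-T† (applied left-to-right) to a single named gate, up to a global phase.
H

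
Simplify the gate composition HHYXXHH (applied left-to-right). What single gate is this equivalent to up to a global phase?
Y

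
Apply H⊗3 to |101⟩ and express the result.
1/√8|000⟩ - 1/√8|001⟩ + 1/√8|010⟩ - 1/√8|011⟩ - 1/√8|100⟩ + 1/√8|101⟩ - 1/√8|110⟩ + 1/√8|111⟩

H⊗3 gives amp(|y⟩) = (1/2√2) Σ_x (−1)^(x·y) amp(|x⟩), where x·y is the number of positions in which both x and y have a 1.
|000⟩: (1)/(2√2) = 1/√8
|001⟩: (-1)/(2√2) = -1/√8
|010⟩: (1)/(2√2) = 1/√8
|011⟩: (-1)/(2√2) = -1/√8
|100⟩: (-1)/(2√2) = -1/√8
|101⟩: (1)/(2√2) = 1/√8
|110⟩: (-1)/(2√2) = -1/√8
|111⟩: (1)/(2√2) = 1/√8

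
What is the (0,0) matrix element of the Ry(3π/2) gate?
-1/√2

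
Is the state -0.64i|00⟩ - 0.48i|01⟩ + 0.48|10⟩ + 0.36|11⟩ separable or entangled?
Separable

Writing the state as a|00⟩ + b|01⟩ + c|10⟩ + d|11⟩, it is a product state iff ad − bc = 0.
Here (a, b, c, d) = (-0.64i, -0.48i, 0.48, 0.36): ad − bc = (-0.64i)(0.36) − (-0.48i)(0.48) = 0, so the state is separable.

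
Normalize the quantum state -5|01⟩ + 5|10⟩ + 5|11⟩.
-1/√3|01⟩ + 1/√3|10⟩ + 1/√3|11⟩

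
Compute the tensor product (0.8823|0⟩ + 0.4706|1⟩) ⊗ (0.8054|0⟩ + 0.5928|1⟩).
0.7106|00⟩ + 0.523|01⟩ + 0.379|10⟩ + 0.279|11⟩

amp(|b₁b₂…⟩) = product of the factor amplitudes for bits b₁, b₂, …; only kets whose every factor amplitude is nonzero survive.
|00⟩: (0.8823)(0.8054) = 0.7106
|01⟩: (0.8823)(0.5928) = 0.523
|10⟩: (0.4706)(0.8054) = 0.379
|11⟩: (0.4706)(0.5928) = 0.279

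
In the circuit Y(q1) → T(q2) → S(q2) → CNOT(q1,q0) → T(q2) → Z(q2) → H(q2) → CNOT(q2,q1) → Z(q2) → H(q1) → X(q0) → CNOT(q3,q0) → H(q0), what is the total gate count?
13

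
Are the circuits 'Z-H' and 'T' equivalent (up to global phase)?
No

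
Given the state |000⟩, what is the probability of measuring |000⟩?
1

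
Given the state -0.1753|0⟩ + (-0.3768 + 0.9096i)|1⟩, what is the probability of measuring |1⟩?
0.9694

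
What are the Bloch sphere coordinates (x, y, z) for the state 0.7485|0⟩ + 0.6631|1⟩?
(0.9927, 0, 0.1206)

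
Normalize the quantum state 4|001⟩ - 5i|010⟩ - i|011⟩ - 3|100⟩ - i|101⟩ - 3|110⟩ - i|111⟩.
0.508|001⟩ - 0.635i|010⟩ - 0.127i|011⟩ - 0.381|100⟩ - 0.127i|101⟩ - 0.381|110⟩ - 0.127i|111⟩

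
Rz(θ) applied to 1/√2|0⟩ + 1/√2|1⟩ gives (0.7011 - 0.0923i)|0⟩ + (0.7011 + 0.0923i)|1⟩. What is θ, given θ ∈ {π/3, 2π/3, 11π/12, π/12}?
π/12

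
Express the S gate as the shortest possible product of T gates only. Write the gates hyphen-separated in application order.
T-T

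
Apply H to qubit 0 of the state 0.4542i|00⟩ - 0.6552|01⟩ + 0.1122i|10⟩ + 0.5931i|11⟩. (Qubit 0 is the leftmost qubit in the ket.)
0.4005i|00⟩ + (-0.4633 + 0.4194i)|01⟩ + 0.2418i|10⟩ + (-0.4633 - 0.4194i)|11⟩

H on qubit 0 mixes each pair of kets that differ only in qubit 0: amplitudes (a, b) of (|…0…⟩, |…1…⟩) become ((a + b)/√2, (a − b)/√2). Kets absent from the input have amplitude 0.
(|00⟩, |10⟩): (a, b) = (0.4542i, 0.1122i) → (0.4005i, 0.2418i)
(|01⟩, |11⟩): (a, b) = (-0.6552, 0.5931i) → ((-0.4633 + 0.4194i), (-0.4633 - 0.4194i))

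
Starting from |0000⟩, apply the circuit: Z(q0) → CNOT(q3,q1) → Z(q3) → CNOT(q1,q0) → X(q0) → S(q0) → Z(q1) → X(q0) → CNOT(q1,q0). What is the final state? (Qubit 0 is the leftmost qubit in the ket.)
i|0000⟩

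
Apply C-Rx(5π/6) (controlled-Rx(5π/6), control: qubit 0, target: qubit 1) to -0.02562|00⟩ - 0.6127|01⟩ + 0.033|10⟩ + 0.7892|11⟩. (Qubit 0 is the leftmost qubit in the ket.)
-0.02562|00⟩ - 0.6127|01⟩ + (0.008541 - 0.7623i)|10⟩ + (0.2043 - 0.03188i)|11⟩

C-Rx(5π/6) leaves the control-|0⟩ kets |00⟩, |01⟩ unchanged and applies Rx(5π/6) to qubit 1 on the control-|1⟩ pair (|10⟩, |11⟩).
Rx(5π/6) = [[cos(θ/2), −i·sin(θ/2)], [−i·sin(θ/2), cos(θ/2)]]; θ = 5π/6, cos(θ/2) ≈ 0.258819, sin(θ/2) ≈ 0.965926.
With a = amp(|10⟩) = 0.033 and b = amp(|11⟩) = 0.7892:
new amp(|10⟩) = (0.258819)·a + (-0.965926i)·b = (0.008541 - 0.7623i)
new amp(|11⟩) = (-0.965926i)·a + (0.258819)·b = (0.2043 - 0.03188i)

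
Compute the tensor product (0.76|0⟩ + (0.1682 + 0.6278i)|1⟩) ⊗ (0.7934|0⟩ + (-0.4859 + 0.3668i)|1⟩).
0.603|00⟩ + (-0.3693 + 0.2788i)|01⟩ + (0.1334 + 0.4981i)|10⟩ + (-0.312 - 0.2434i)|11⟩

amp(|b₁b₂…⟩) = product of the factor amplitudes for bits b₁, b₂, …; only kets whose every factor amplitude is nonzero survive.
|00⟩: (0.76)(0.7934) = 0.603
|01⟩: (0.76)(-0.4859 + 0.3668i) = (-0.3693 + 0.2788i)
|10⟩: (0.1682 + 0.6278i)(0.7934) = (0.1334 + 0.4981i)
|11⟩: (0.1682 + 0.6278i)(-0.4859 + 0.3668i) = (-0.312 - 0.2434i)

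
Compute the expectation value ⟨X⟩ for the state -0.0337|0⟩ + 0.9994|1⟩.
-0.06736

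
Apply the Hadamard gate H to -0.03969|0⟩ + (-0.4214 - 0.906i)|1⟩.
(-0.326 - 0.6406i)|0⟩ + (0.2699 + 0.6406i)|1⟩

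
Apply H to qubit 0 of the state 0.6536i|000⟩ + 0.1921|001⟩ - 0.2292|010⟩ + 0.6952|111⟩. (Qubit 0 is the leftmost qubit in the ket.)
0.4622i|000⟩ + 0.1358|001⟩ - 0.1621|010⟩ + 0.4916|011⟩ + 0.4622i|100⟩ + 0.1358|101⟩ - 0.1621|110⟩ - 0.4916|111⟩

H on qubit 0 mixes each pair of kets that differ only in qubit 0: amplitudes (a, b) of (|…0…⟩, |…1…⟩) become ((a + b)/√2, (a − b)/√2). Kets absent from the input have amplitude 0.
(|000⟩, |100⟩): (a, b) = (0.6536i, 0) → (0.4622i, 0.4622i)
(|001⟩, |101⟩): (a, b) = (0.1921, 0) → (0.1358, 0.1358)
(|010⟩, |110⟩): (a, b) = (-0.2292, 0) → (-0.1621, -0.1621)
(|011⟩, |111⟩): (a, b) = (0, 0.6952) → (0.4916, -0.4916)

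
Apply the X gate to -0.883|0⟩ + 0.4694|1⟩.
0.4694|0⟩ - 0.883|1⟩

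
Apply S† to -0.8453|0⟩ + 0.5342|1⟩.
-0.8453|0⟩ - 0.5342i|1⟩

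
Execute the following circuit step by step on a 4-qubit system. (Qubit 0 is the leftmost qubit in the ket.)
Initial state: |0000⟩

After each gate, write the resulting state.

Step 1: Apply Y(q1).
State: i|0100⟩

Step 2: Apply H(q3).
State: (1/√2)i|0100⟩ + (1/√2)i|0101⟩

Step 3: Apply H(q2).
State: (1/2)i|0100⟩ + (1/2)i|0101⟩ + (1/2)i|0110⟩ + (1/2)i|0111⟩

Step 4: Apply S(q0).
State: (1/2)i|0100⟩ + (1/2)i|0101⟩ + (1/2)i|0110⟩ + (1/2)i|0111⟩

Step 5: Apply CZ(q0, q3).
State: (1/2)i|0100⟩ + (1/2)i|0101⟩ + (1/2)i|0110⟩ + (1/2)i|0111⟩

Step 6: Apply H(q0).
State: (1/√8)i|0100⟩ + (1/√8)i|0101⟩ + (1/√8)i|0110⟩ + (1/√8)i|0111⟩ + (1/√8)i|1100⟩ + (1/√8)i|1101⟩ + (1/√8)i|1110⟩ + (1/√8)i|1111⟩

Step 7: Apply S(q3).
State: (1/√8)i|0100⟩ - 1/√8|0101⟩ + (1/√8)i|0110⟩ - 1/√8|0111⟩ + (1/√8)i|1100⟩ - 1/√8|1101⟩ + (1/√8)i|1110⟩ - 1/√8|1111⟩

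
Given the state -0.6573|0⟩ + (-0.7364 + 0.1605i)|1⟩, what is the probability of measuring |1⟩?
0.568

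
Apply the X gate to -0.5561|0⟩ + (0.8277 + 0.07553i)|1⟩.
(0.8277 + 0.07553i)|0⟩ - 0.5561|1⟩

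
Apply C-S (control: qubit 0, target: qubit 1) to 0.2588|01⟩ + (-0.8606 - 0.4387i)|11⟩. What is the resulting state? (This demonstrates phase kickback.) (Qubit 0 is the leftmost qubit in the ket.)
0.2588|01⟩ + (0.4387 - 0.8606i)|11⟩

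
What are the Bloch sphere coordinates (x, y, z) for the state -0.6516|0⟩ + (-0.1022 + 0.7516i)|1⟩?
(0.1332, -0.9795, -0.1508)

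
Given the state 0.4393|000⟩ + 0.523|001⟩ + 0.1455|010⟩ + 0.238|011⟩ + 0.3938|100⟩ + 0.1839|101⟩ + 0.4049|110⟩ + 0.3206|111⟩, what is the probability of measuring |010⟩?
0.02117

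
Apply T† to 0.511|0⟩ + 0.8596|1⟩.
0.511|0⟩ + (0.6078 - 0.6078i)|1⟩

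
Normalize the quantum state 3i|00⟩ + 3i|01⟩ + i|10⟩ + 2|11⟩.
0.6255i|00⟩ + 0.6255i|01⟩ + 0.2085i|10⟩ + 0.417|11⟩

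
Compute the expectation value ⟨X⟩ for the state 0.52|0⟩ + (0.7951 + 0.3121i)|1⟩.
0.8269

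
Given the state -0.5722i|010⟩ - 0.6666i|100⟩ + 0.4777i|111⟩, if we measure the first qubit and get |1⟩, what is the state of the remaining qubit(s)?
-0.8128i|00⟩ + 0.5825i|11⟩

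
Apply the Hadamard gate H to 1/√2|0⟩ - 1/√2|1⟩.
|1⟩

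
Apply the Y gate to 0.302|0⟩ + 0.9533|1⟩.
-0.9533i|0⟩ + 0.302i|1⟩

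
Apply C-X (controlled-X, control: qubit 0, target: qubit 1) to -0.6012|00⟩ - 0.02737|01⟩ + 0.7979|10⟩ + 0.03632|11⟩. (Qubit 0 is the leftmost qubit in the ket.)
-0.6012|00⟩ - 0.02737|01⟩ + 0.03632|10⟩ + 0.7979|11⟩

C-X leaves the control-|0⟩ kets |00⟩, |01⟩ unchanged and applies X to qubit 1 on the control-|1⟩ pair (|10⟩, |11⟩).
X = [[0, 1], [1, 0]].
With a = amp(|10⟩) = 0.7979 and b = amp(|11⟩) = 0.03632:
new amp(|10⟩) = (1)·b = 0.03632
new amp(|11⟩) = (1)·a = 0.7979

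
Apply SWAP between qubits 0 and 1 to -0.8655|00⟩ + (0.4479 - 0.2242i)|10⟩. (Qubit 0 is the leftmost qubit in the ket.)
-0.8655|00⟩ + (0.4479 - 0.2242i)|01⟩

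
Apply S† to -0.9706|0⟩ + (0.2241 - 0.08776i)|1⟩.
-0.9706|0⟩ + (-0.08776 - 0.2241i)|1⟩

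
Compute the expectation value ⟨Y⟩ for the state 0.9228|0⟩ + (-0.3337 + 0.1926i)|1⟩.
0.3555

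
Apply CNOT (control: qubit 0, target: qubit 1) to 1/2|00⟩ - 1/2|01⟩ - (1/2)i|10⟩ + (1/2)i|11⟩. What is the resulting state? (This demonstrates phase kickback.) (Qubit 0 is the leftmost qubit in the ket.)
1/2|00⟩ - 1/2|01⟩ + (1/2)i|10⟩ - (1/2)i|11⟩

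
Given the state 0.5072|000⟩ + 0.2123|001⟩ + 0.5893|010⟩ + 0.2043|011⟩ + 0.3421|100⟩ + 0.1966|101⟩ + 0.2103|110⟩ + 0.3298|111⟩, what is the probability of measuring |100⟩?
0.117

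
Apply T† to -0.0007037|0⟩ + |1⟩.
-0.0007037|0⟩ + (1/√2 - (1/√2)i)|1⟩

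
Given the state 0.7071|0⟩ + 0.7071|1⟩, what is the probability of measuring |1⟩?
0.5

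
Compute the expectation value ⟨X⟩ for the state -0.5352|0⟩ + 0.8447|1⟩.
-0.9042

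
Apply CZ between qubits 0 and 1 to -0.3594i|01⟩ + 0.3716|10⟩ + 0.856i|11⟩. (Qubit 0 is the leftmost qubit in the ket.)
-0.3594i|01⟩ + 0.3716|10⟩ - 0.856i|11⟩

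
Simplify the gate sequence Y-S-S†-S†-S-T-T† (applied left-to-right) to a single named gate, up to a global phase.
Y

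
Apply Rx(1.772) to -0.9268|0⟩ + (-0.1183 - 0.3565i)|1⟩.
(-0.8623 + 0.09163i)|0⟩ + (-0.07483 + 0.4924i)|1⟩

Rx(1.772) = [[cos(θ/2), −i·sin(θ/2)], [−i·sin(θ/2), cos(θ/2)]]; θ = 1.772, cos(θ/2) ≈ 0.632515, sin(θ/2) ≈ 0.774548.
With a = amp(|0⟩) = -0.9268 and b = amp(|1⟩) = (-0.1183 - 0.3565i):
new amp(|0⟩) = (0.632515)·a + (-0.774548i)·b = (-0.8623 + 0.09163i)
new amp(|1⟩) = (-0.774548i)·a + (0.632515)·b = (-0.07483 + 0.4924i)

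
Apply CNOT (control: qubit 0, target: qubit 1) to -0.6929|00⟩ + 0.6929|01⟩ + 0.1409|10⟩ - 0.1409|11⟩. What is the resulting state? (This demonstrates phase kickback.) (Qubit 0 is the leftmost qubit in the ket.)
-0.6929|00⟩ + 0.6929|01⟩ - 0.1409|10⟩ + 0.1409|11⟩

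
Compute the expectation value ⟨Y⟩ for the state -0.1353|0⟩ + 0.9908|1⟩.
0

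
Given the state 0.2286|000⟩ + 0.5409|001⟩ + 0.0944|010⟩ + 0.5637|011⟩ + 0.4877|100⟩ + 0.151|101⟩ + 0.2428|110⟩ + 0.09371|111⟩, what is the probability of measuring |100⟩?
0.2379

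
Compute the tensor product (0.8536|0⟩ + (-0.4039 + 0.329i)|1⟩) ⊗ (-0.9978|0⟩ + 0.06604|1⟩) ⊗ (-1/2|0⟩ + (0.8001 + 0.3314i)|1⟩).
0.4259|000⟩ + (-0.6815 - 0.2823i)|001⟩ - 0.02819|010⟩ + (0.0451 + 0.01868i)|011⟩ + (-0.2015 + 0.1641i)|100⟩ + (0.4312 - 0.1291i)|101⟩ + (0.01334 - 0.01086i)|110⟩ + (-0.02854 + 0.008544i)|111⟩

amp(|b₁b₂…⟩) = product of the factor amplitudes for bits b₁, b₂, …; only kets whose every factor amplitude is nonzero survive.
|000⟩: (0.8536)(-0.9978)(-1/2) = 0.4259
|001⟩: (0.8536)(-0.9978)(0.8001 + 0.3314i) = (-0.6815 - 0.2823i)
|010⟩: (0.8536)(0.06604)(-1/2) = -0.02819
|011⟩: (0.8536)(0.06604)(0.8001 + 0.3314i) = (0.0451 + 0.01868i)
|100⟩: (-0.4039 + 0.329i)(-0.9978)(-1/2) = (-0.2015 + 0.1641i)
|101⟩: (-0.4039 + 0.329i)(-0.9978)(0.8001 + 0.3314i) = (0.4312 - 0.1291i)
|110⟩: (-0.4039 + 0.329i)(0.06604)(-1/2) = (0.01334 - 0.01086i)
|111⟩: (-0.4039 + 0.329i)(0.06604)(0.8001 + 0.3314i) = (-0.02854 + 0.008544i)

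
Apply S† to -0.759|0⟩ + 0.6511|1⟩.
-0.759|0⟩ - 0.6511i|1⟩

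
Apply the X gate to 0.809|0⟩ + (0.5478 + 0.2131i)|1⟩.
(0.5478 + 0.2131i)|0⟩ + 0.809|1⟩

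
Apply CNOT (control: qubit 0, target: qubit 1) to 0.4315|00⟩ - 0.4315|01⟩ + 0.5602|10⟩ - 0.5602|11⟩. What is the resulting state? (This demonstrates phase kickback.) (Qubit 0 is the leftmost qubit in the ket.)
0.4315|00⟩ - 0.4315|01⟩ - 0.5602|10⟩ + 0.5602|11⟩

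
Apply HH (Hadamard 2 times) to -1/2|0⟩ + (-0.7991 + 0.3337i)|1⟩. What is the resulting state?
-1/2|0⟩ + (-0.7991 + 0.3337i)|1⟩

H² = I, so an even number of Hadamards cancels: H^2 = I and the state is unchanged.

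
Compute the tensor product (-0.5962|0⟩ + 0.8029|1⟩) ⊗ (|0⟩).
-0.5962|00⟩ + 0.8029|10⟩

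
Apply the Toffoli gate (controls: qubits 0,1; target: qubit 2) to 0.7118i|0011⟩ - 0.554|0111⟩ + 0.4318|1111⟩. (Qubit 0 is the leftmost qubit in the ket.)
0.7118i|0011⟩ - 0.554|0111⟩ + 0.4318|1101⟩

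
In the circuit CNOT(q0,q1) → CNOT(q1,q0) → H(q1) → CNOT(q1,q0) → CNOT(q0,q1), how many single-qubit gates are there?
1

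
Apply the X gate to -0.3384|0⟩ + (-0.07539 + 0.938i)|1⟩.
(-0.07539 + 0.938i)|0⟩ - 0.3384|1⟩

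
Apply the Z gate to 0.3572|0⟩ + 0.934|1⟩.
0.3572|0⟩ - 0.934|1⟩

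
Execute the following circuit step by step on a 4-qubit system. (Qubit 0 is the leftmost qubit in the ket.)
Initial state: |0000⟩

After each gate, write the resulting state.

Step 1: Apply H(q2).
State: 1/√2|0000⟩ + 1/√2|0010⟩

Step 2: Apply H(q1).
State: 1/2|0000⟩ + 1/2|0010⟩ + 1/2|0100⟩ + 1/2|0110⟩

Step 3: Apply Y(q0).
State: (1/2)i|1000⟩ + (1/2)i|1010⟩ + (1/2)i|1100⟩ + (1/2)i|1110⟩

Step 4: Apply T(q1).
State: (1/2)i|1000⟩ + (1/2)i|1010⟩ + (-1/√8 + (1/√8)i)|1100⟩ + (-1/√8 + (1/√8)i)|1110⟩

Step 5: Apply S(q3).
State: (1/2)i|1000⟩ + (1/2)i|1010⟩ + (-1/√8 + (1/√8)i)|1100⟩ + (-1/√8 + (1/√8)i)|1110⟩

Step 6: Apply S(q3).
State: (1/2)i|1000⟩ + (1/2)i|1010⟩ + (-1/√8 + (1/√8)i)|1100⟩ + (-1/√8 + (1/√8)i)|1110⟩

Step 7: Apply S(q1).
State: (1/2)i|1000⟩ + (1/2)i|1010⟩ + (-1/√8 - (1/√8)i)|1100⟩ + (-1/√8 - (1/√8)i)|1110⟩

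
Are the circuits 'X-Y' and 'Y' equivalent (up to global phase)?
No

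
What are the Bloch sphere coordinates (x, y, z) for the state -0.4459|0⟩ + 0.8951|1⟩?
(-0.7983, 0, -0.6024)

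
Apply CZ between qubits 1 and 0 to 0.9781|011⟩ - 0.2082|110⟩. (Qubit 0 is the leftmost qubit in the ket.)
0.9781|011⟩ + 0.2082|110⟩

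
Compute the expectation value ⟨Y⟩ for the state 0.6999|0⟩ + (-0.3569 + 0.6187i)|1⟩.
0.8661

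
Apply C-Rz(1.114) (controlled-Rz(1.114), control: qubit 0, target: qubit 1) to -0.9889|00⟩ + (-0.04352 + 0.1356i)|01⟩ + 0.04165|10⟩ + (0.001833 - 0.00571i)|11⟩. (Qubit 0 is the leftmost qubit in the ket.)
-0.9889|00⟩ + (-0.04352 + 0.1356i)|01⟩ + (0.03535 - 0.02202i)|10⟩ + (0.004574 - 0.003878i)|11⟩

C-Rz(1.114) leaves the control-|0⟩ kets |00⟩, |01⟩ unchanged and applies Rz(1.114) to qubit 1 on the control-|1⟩ pair (|10⟩, |11⟩).
Rz(1.114) = [[e^(−iθ/2), 0], [0, e^(iθ/2)]] with e^(±iθ/2) = cos(θ/2) ± i·sin(θ/2); θ = 1.114, cos(θ/2) ≈ 0.848845, sin(θ/2) ≈ 0.528642.
With a = amp(|10⟩) = 0.04165 and b = amp(|11⟩) = (0.001833 - 0.00571i):
new amp(|10⟩) = (0.848845 - 0.528642i)·a = (0.03535 - 0.02202i)
new amp(|11⟩) = (0.848845 + 0.528642i)·b = (0.004574 - 0.003878i)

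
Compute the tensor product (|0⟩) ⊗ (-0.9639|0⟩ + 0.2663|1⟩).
-0.9639|00⟩ + 0.2663|01⟩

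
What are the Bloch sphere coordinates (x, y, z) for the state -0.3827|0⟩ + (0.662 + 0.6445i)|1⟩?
(-0.5067, -0.4933, -0.7072)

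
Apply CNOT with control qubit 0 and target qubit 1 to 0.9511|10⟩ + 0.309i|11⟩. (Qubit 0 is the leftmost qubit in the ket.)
0.309i|10⟩ + 0.9511|11⟩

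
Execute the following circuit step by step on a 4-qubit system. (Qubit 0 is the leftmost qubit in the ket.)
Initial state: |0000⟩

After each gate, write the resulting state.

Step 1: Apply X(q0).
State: |1000⟩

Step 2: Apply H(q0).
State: 1/√2|0000⟩ - 1/√2|1000⟩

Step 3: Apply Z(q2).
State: 1/√2|0000⟩ - 1/√2|1000⟩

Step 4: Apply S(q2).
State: 1/√2|0000⟩ - 1/√2|1000⟩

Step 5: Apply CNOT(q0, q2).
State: 1/√2|0000⟩ - 1/√2|1010⟩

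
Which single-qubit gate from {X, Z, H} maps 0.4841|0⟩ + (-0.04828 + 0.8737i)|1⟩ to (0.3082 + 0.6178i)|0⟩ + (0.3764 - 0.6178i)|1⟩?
H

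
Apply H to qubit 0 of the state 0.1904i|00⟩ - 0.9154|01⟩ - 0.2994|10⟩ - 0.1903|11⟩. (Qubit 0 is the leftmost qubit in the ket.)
(-0.2117 + 0.1346i)|00⟩ - 0.7818|01⟩ + (0.2117 + 0.1346i)|10⟩ - 0.5127|11⟩

H on qubit 0 mixes each pair of kets that differ only in qubit 0: amplitudes (a, b) of (|…0…⟩, |…1…⟩) become ((a + b)/√2, (a − b)/√2). Kets absent from the input have amplitude 0.
(|00⟩, |10⟩): (a, b) = (0.1904i, -0.2994) → ((-0.2117 + 0.1346i), (0.2117 + 0.1346i))
(|01⟩, |11⟩): (a, b) = (-0.9154, -0.1903) → (-0.7818, -0.5127)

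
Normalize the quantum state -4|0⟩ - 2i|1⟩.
-0.8944|0⟩ - (1/√5)i|1⟩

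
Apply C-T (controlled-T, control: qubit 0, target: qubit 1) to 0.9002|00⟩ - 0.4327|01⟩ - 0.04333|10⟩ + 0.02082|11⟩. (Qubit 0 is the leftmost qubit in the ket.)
0.9002|00⟩ - 0.4327|01⟩ - 0.04333|10⟩ + (0.01472 + 0.01472i)|11⟩

C-T leaves the control-|0⟩ kets |00⟩, |01⟩ unchanged and applies T to qubit 1 on the control-|1⟩ pair (|10⟩, |11⟩).
T = [[1, 0], [0, (1/√2 + (1/√2)i)]].
With a = amp(|10⟩) = -0.04333 and b = amp(|11⟩) = 0.02082:
new amp(|10⟩) = (1)·a = -0.04333
new amp(|11⟩) = (1/√2 + (1/√2)i)·b = (0.01472 + 0.01472i)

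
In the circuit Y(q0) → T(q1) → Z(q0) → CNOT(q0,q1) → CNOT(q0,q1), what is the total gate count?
5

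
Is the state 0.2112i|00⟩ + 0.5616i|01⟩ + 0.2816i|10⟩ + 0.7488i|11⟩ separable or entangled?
Separable

Writing the state as a|00⟩ + b|01⟩ + c|10⟩ + d|11⟩, it is a product state iff ad − bc = 0.
Here (a, b, c, d) = (0.2112i, 0.5616i, 0.2816i, 0.7488i): ad − bc = (0.2112i)(0.7488i) − (0.5616i)(0.2816i) = 0, so the state is separable.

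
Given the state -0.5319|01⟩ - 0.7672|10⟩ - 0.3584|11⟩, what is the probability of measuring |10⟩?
0.5886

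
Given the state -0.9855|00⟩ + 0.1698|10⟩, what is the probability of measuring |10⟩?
0.02883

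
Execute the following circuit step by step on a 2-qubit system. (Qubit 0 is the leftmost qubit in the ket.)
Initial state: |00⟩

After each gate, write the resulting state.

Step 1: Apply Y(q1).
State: i|01⟩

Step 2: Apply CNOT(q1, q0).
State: i|11⟩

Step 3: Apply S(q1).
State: -|11⟩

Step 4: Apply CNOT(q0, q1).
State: -|10⟩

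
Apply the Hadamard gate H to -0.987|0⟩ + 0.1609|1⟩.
-0.5841|0⟩ - 0.8117|1⟩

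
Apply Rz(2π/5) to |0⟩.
(0.809 - 0.5878i)|0⟩

Rz(2π/5) = [[e^(−iθ/2), 0], [0, e^(iθ/2)]] with e^(±iθ/2) = cos(θ/2) ± i·sin(θ/2); θ = 2π/5, cos(θ/2) ≈ 0.809017, sin(θ/2) ≈ 0.587785.
With a = amp(|0⟩) = 1 and b = amp(|1⟩) = 0:
new amp(|0⟩) = (0.809017 - 0.587785i)·a = (0.809 - 0.5878i)
new amp(|1⟩) = (0.809017 + 0.587785i)·b = 0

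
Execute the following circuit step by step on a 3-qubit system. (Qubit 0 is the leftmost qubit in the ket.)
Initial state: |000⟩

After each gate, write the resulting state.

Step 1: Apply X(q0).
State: |100⟩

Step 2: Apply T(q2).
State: |100⟩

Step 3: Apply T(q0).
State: (1/√2 + (1/√2)i)|100⟩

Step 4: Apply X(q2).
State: (1/√2 + (1/√2)i)|101⟩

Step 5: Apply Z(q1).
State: (1/√2 + (1/√2)i)|101⟩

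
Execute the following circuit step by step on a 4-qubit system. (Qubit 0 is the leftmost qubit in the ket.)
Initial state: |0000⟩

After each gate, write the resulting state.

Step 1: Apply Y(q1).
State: i|0100⟩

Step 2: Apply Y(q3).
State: -|0101⟩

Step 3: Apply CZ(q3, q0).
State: -|0101⟩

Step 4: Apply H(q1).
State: -1/√2|0001⟩ + 1/√2|0101⟩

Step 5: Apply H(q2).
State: -1/2|0001⟩ - 1/2|0011⟩ + 1/2|0101⟩ + 1/2|0111⟩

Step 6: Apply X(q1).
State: 1/2|0001⟩ + 1/2|0011⟩ - 1/2|0101⟩ - 1/2|0111⟩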